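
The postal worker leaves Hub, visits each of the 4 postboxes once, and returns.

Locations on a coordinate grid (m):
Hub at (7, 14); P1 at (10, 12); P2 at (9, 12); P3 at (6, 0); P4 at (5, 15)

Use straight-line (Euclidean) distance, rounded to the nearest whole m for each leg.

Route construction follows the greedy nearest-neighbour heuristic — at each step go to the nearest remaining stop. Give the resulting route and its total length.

Total distance 35 m via the nearest-neighbour route Hub → P4 → P2 → P1 → P3 → Hub.

Hub → [P4:2 / P2:3 / P1:4 / P3:14] → P4 (2)
P4 → [P2:5 / P1:6 / P3:15] → P2 (5)
P2 → [P1:1 / P3:12] → P1 (1)
P1 → [P3:13] → P3 (13)
Return P3→Hub: 14.
Total = 2 + 5 + 1 + 13 + 14 = 35.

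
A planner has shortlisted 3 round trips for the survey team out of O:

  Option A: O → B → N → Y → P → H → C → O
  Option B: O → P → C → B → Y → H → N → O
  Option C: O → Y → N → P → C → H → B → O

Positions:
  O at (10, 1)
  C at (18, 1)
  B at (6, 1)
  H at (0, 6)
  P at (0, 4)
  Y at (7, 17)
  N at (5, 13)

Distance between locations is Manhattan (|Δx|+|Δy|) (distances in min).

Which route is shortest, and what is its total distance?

Shortest is Option A, total 76 min.

Option A: 4 + 13 + 6 + 20 + 2 + 23 + 8 = 76
Option B: 13 + 21 + 12 + 17 + 18 + 12 + 17 = 110
Option C: 19 + 6 + 14 + 21 + 23 + 11 + 4 = 98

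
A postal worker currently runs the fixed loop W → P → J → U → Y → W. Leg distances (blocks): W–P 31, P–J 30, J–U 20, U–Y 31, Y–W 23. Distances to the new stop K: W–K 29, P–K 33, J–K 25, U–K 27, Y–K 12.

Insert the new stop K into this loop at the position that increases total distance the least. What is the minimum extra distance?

Adding 8 blocks by placing K on the U–Y leg.

Insertion cost between consecutive stops i–j is d(i,K) + d(K,j) − d(i,j):
  between W and P: 29 + 33 − 31 = 31
  between P and J: 33 + 25 − 30 = 28
  between J and U: 25 + 27 − 20 = 32
  between U and Y: 27 + 12 − 31 = 8
  between Y and W: 12 + 29 − 23 = 18
Cheapest insertion is between U and Y, adding 8.
New total = 135 + 8 = 143.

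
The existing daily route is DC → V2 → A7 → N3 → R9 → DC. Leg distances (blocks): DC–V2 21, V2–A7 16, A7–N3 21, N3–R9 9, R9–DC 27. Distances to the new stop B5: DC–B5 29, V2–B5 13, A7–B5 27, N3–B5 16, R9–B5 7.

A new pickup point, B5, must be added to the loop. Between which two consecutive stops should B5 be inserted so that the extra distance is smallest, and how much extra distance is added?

+9 blocks — insert B5 between R9 and DC.

Insertion cost between consecutive stops i–j is d(i,B5) + d(B5,j) − d(i,j):
  between DC and V2: 29 + 13 − 21 = 21
  between V2 and A7: 13 + 27 − 16 = 24
  between A7 and N3: 27 + 16 − 21 = 22
  between N3 and R9: 16 + 7 − 9 = 14
  between R9 and DC: 7 + 29 − 27 = 9
Cheapest insertion is between R9 and DC, adding 9.
New total = 94 + 9 = 103.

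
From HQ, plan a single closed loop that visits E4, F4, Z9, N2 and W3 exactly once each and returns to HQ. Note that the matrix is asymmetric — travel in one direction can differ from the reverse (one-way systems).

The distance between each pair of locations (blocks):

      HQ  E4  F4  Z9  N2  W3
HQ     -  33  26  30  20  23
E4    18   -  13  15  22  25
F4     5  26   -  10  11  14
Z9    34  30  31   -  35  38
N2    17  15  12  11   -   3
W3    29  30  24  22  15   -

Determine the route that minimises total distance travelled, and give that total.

Shortest round trip = 93 blocks.

HQ→E4→F4→Z9→N2→W3→HQ: 33+13+10+35+3+29 = 123
HQ→E4→F4→Z9→W3→N2→HQ: 33+13+10+38+15+17 = 126
HQ→E4→F4→N2→Z9→W3→HQ: 33+13+11+11+38+29 = 135
HQ→E4→F4→N2→W3→Z9→HQ: 33+13+11+3+22+34 = 116
HQ→E4→F4→W3→Z9→N2→HQ: 33+13+14+22+35+17 = 134
HQ→E4→F4→W3→N2→Z9→HQ: 33+13+14+15+11+34 = 120
HQ→E4→Z9→F4→N2→W3→HQ: 33+15+31+11+3+29 = 122
HQ→E4→Z9→F4→W3→N2→HQ: 33+15+31+14+15+17 = 125
HQ→E4→Z9→N2→F4→W3→HQ: 33+15+35+12+14+29 = 138
HQ→E4→Z9→N2→W3→F4→HQ: 33+15+35+3+24+5 = 115
HQ→E4→Z9→W3→F4→N2→HQ: 33+15+38+24+11+17 = 138
HQ→E4→Z9→W3→N2→F4→HQ: 33+15+38+15+12+5 = 118
HQ→E4→N2→F4→Z9→W3→HQ: 33+22+12+10+38+29 = 144
HQ→E4→N2→F4→W3→Z9→HQ: 33+22+12+14+22+34 = 137
… (106 more)
HQ→N2→W3→Z9→E4→F4→HQ: 20+3+22+30+13+5 = 93  ← best
The minimum is 93.
One optimal route: HQ → N2 → W3 → Z9 → E4 → F4 → HQ.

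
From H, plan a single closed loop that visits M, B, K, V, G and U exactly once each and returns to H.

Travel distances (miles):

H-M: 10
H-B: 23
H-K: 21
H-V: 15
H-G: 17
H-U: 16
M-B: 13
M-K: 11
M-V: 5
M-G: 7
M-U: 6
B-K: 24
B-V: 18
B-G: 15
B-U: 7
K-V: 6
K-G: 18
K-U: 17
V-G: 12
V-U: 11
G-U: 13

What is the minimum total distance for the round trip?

There are 360 distinct closed tours to check (reversals are equivalent).
H→M→B→K→V→G→U→H: 10+13+24+6+12+13+16 = 94
H→M→B→K→V→U→G→H: 10+13+24+6+11+13+17 = 94
H→M→B→K→G→V→U→H: 10+13+24+18+12+11+16 = 104
H→M→B→K→G→U→V→H: 10+13+24+18+13+11+15 = 104
H→M→B→K→U→V→G→H: 10+13+24+17+11+12+17 = 104
H→M→B→K→U→G→V→H: 10+13+24+17+13+12+15 = 104
H→M→B→V→K→G→U→H: 10+13+18+6+18+13+16 = 94
H→M→B→V→K→U→G→H: 10+13+18+6+17+13+17 = 94
… (352 more)
H→M→K→V→G→B→U→H: 10+11+6+12+15+7+16 = 77  ← best
The minimum is 77.
One optimal route: H → M → K → V → G → B → U → H (or its reverse).

Minimum total distance: 77 miles.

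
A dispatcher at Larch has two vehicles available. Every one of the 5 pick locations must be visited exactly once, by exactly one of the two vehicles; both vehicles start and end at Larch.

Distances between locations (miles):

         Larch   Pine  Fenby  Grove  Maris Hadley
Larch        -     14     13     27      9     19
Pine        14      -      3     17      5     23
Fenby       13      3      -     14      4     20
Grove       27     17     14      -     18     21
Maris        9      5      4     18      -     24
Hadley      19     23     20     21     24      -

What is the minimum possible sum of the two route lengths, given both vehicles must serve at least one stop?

There are 2^4 − 1 = 15 ways to divide the 5 stops into two non-empty groups. For each, the best each vehicle can do is its own shortest tour through its group:
  {Pine} + {Fenby, Grove, Maris, Hadley}: 28 + 67 = 95
  {Fenby} + {Pine, Grove, Maris, Hadley}: 26 + 71 = 97
  {Pine, Fenby} + {Grove, Maris, Hadley}: 30 + 67 = 97
  {Grove} + {Pine, Fenby, Maris, Hadley}: 54 + 56 = 110
  {Pine, Grove} + {Fenby, Maris, Hadley}: 58 + 52 = 110
  {Fenby, Grove} + {Pine, Maris, Hadley}: 54 + 56 = 110
  … (15 splits in total)
  {Maris} + {Pine, Fenby, Grove, Hadley}: 18 + 71 = 89  ← best
Best: vehicle 1 Larch → Maris → Larch = 18; vehicle 2 Larch → Pine → Fenby → Grove → Hadley → Larch = 71; combined 89.

Minimum combined distance: 89 miles.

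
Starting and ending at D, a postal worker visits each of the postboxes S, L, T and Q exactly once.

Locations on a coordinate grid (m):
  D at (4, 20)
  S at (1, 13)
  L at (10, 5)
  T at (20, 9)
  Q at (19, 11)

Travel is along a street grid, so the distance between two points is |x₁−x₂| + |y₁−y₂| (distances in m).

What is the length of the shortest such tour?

Shortest round trip = 68 m.

There are 12 distinct closed tours to check (reversals are equivalent).
D-S-L-T-Q-D: 10+17+14+3+24 = 68
D-S-L-Q-T-D: 10+17+15+3+27 = 72
D-S-T-L-Q-D: 10+23+14+15+24 = 86
D-S-T-Q-L-D: 10+23+3+15+21 = 72
D-S-Q-L-T-D: 10+20+15+14+27 = 86
D-S-Q-T-L-D: 10+20+3+14+21 = 68
D-L-S-T-Q-D: 21+17+23+3+24 = 88
D-L-S-Q-T-D: 21+17+20+3+27 = 88
D-L-T-S-Q-D: 21+14+23+20+24 = 102
D-L-Q-S-T-D: 21+15+20+23+27 = 106
D-T-S-L-Q-D: 27+23+17+15+24 = 106
D-T-L-S-Q-D: 27+14+17+20+24 = 102
The minimum is 68.
One optimal route: D → S → L → T → Q → D (or its reverse).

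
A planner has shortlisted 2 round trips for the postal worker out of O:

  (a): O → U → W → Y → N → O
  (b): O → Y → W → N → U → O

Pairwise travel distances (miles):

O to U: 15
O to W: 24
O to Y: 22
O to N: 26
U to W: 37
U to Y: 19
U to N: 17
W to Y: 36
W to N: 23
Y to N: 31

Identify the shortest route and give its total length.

Shortest is (b), total 113 miles.

(a): 15 + 37 + 36 + 31 + 26 = 145
(b): 22 + 36 + 23 + 17 + 15 = 113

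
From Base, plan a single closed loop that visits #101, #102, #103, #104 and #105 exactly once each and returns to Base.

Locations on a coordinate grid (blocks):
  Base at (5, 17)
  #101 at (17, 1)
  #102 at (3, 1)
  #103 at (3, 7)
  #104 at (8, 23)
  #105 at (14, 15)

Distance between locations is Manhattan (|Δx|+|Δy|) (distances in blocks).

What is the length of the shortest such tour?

Base→#101→#102→#103→#104→#105→Base: 28+14+6+21+14+11 = 94
Base→#101→#102→#103→#105→#104→Base: 28+14+6+19+14+9 = 90
Base→#101→#102→#104→#103→#105→Base: 28+14+27+21+19+11 = 120
Base→#101→#102→#104→#105→#103→Base: 28+14+27+14+19+12 = 114
Base→#101→#102→#105→#103→#104→Base: 28+14+25+19+21+9 = 116
Base→#101→#102→#105→#104→#103→Base: 28+14+25+14+21+12 = 114
Base→#101→#103→#102→#104→#105→Base: 28+20+6+27+14+11 = 106
Base→#101→#103→#102→#105→#104→Base: 28+20+6+25+14+9 = 102
Base→#101→#103→#104→#102→#105→Base: 28+20+21+27+25+11 = 132
Base→#101→#103→#104→#105→#102→Base: 28+20+21+14+25+18 = 126
Base→#101→#103→#105→#102→#104→Base: 28+20+19+25+27+9 = 128
Base→#101→#103→#105→#104→#102→Base: 28+20+19+14+27+18 = 126
Base→#101→#104→#102→#103→#105→Base: 28+31+27+6+19+11 = 122
Base→#101→#104→#102→#105→#103→Base: 28+31+27+25+19+12 = 142
… (46 more)
Base→#103→#102→#101→#105→#104→Base: 12+6+14+17+14+9 = 72  ← best
The minimum is 72.
One optimal route: Base → #103 → #102 → #101 → #105 → #104 → Base (or its reverse).

Shortest round trip = 72 blocks.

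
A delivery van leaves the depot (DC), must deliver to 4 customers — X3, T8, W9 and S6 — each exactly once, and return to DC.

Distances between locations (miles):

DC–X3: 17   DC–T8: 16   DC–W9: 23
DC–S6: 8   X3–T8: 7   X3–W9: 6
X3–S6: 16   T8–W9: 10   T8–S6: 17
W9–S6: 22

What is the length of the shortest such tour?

Shortest round trip = 56 miles.

There are 12 distinct closed tours to check (reversals are equivalent).
DC→X3→T8→W9→S6→DC: 17+7+10+22+8 = 64
DC→X3→T8→S6→W9→DC: 17+7+17+22+23 = 86
DC→X3→W9→T8→S6→DC: 17+6+10+17+8 = 58
DC→X3→W9→S6→T8→DC: 17+6+22+17+16 = 78
DC→X3→S6→T8→W9→DC: 17+16+17+10+23 = 83
DC→X3→S6→W9→T8→DC: 17+16+22+10+16 = 81
DC→T8→X3→W9→S6→DC: 16+7+6+22+8 = 59
DC→T8→X3→S6→W9→DC: 16+7+16+22+23 = 84
DC→T8→W9→X3→S6→DC: 16+10+6+16+8 = 56
DC→T8→S6→X3→W9→DC: 16+17+16+6+23 = 78
DC→W9→X3→T8→S6→DC: 23+6+7+17+8 = 61
DC→W9→T8→X3→S6→DC: 23+10+7+16+8 = 64
The minimum is 56.
One optimal route: DC → T8 → W9 → X3 → S6 → DC (or its reverse).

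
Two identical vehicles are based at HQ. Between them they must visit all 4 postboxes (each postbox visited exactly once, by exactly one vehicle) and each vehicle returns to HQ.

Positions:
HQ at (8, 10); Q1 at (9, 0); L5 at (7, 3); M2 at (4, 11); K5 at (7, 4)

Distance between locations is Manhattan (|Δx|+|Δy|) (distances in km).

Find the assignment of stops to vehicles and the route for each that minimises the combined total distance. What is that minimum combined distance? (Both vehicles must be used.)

34 km — the smallest possible combined total.

Try each way of splitting the stops between the two vehicles (each non-empty) and, for each split, find the best tour for each vehicle:
  {Q1} + {L5, M2, K5}: 22 + 24 = 46
  {L5} + {Q1, M2, K5}: 16 + 32 = 48
  {Q1, L5} + {M2, K5}: 24 + 22 = 46
  {M2} + {Q1, L5, K5}: 10 + 24 = 34
  {Q1, M2} + {L5, K5}: 32 + 16 = 48
  {L5, M2} + {Q1, K5}: 24 + 24 = 48
  … (7 splits in total)
Best: vehicle 1 HQ → M2 → HQ = 10; vehicle 2 HQ → Q1 → L5 → K5 → HQ = 24; combined 34.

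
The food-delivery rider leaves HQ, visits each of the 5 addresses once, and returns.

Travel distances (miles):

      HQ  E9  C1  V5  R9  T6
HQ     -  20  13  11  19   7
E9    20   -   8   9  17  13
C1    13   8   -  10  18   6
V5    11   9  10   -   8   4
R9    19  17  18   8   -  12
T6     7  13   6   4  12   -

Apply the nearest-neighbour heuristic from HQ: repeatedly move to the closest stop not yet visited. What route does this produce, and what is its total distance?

Total distance 57 miles via the nearest-neighbour route HQ → T6 → V5 → R9 → E9 → C1 → HQ.

HQ → [T6:7 / V5:11 / C1:13 / R9:19 / E9:20] → T6 (7)
T6 → [V5:4 / C1:6 / R9:12 / E9:13] → V5 (4)
V5 → [R9:8 / E9:9 / C1:10] → R9 (8)
R9 → [E9:17 / C1:18] → E9 (17)
E9 → [C1:8] → C1 (8)
Return C1→HQ: 13.
Total = 7 + 4 + 8 + 17 + 8 + 13 = 57.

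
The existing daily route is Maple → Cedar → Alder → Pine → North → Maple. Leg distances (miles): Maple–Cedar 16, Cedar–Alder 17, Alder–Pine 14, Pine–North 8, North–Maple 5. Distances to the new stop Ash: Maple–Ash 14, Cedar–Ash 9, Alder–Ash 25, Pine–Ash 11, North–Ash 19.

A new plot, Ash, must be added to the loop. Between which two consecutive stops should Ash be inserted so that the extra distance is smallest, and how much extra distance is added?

Insertion cost between consecutive stops i–j is d(i,Ash) + d(Ash,j) − d(i,j):
  between Maple and Cedar: 14 + 9 − 16 = 7
  between Cedar and Alder: 9 + 25 − 17 = 17
  between Alder and Pine: 25 + 11 − 14 = 22
  between Pine and North: 11 + 19 − 8 = 22
  between North and Maple: 19 + 14 − 5 = 28
Cheapest insertion is between Maple and Cedar, adding 7.
New total = 60 + 7 = 67.

Adding 7 miles by placing Ash on the Maple–Cedar leg.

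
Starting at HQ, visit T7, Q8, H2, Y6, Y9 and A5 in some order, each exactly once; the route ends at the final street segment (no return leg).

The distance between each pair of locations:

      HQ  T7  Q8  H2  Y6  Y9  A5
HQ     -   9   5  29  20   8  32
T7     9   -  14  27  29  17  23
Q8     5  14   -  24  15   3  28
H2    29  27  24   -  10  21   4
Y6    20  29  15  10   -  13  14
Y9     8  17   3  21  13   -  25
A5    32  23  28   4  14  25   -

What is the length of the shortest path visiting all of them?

53 — the minimum one-way total.

There are 6! = 720 possible orderings.
HQ → T7 → Q8 → H2 → Y6 → Y9 → A5: 9+14+24+10+13+25 = 95
HQ → T7 → Q8 → H2 → Y6 → A5 → Y9: 9+14+24+10+14+25 = 96
HQ → T7 → Q8 → H2 → Y9 → Y6 → A5: 9+14+24+21+13+14 = 95
HQ → T7 → Q8 → H2 → Y9 → A5 → Y6: 9+14+24+21+25+14 = 107
HQ → T7 → Q8 → H2 → A5 → Y6 → Y9: 9+14+24+4+14+13 = 78
HQ → T7 → Q8 → H2 → A5 → Y9 → Y6: 9+14+24+4+25+13 = 89
HQ → T7 → Q8 → Y6 → H2 → Y9 → A5: 9+14+15+10+21+25 = 94
HQ → T7 → Q8 → Y6 → H2 → A5 → Y9: 9+14+15+10+4+25 = 77
… (712 more)
HQ → T7 → Q8 → Y9 → Y6 → H2 → A5: 9+14+3+13+10+4 = 53  ← best
The minimum is 53.
One shortest path: HQ → T7 → Q8 → Y9 → Y6 → H2 → A5.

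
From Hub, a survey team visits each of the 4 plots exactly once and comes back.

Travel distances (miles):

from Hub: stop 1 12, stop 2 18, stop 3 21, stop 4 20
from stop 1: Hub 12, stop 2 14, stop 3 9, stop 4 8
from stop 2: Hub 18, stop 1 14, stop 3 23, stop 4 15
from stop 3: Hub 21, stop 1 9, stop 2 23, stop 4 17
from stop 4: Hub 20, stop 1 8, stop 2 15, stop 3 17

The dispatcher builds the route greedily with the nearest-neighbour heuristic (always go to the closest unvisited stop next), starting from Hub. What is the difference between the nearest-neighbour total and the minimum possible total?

From Hub: stop 1=12, stop 2=18, stop 4=20, stop 3=21 → choose stop 1 (12).
From stop 1: stop 4=8, stop 3=9, stop 2=14 → choose stop 4 (8).
From stop 4: stop 2=15, stop 3=17 → choose stop 2 (15).
From stop 2: stop 3=23 → choose stop 3 (23).
NN route Hub → stop 1 → stop 4 → stop 2 → stop 3 → Hub costs 79.
Optimal: Hub → stop 1 → stop 3 → stop 4 → stop 2 → Hub costs 71 (by enumerating all 12 distinct tours).
Excess = 79 − 71 = 8.

The nearest-neighbour route is 8 miles longer than optimal.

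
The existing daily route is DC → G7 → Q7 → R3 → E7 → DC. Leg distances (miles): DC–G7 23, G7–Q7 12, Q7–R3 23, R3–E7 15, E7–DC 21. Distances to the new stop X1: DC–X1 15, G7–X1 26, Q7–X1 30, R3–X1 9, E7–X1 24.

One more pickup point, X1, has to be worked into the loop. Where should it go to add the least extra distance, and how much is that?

Minimum extra distance: 16 miles, inserting X1 between Q7 and R3.

Insertion cost between consecutive stops i–j is d(i,X1) + d(X1,j) − d(i,j):
  between DC and G7: 15 + 26 − 23 = 18
  between G7 and Q7: 26 + 30 − 12 = 44
  between Q7 and R3: 30 + 9 − 23 = 16
  between R3 and E7: 9 + 24 − 15 = 18
  between E7 and DC: 24 + 15 − 21 = 18
Cheapest insertion is between Q7 and R3, adding 16.
New total = 94 + 16 = 110.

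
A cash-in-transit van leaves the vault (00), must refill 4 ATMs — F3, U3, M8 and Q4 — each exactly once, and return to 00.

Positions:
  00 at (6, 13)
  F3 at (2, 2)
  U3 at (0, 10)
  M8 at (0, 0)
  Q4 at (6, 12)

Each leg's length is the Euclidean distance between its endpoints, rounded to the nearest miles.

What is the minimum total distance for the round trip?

00-F3-U3-M8-Q4-00: 12+8+10+13+1 = 44
00-F3-U3-Q4-M8-00: 12+8+6+13+14 = 53
00-F3-M8-U3-Q4-00: 12+3+10+6+1 = 32
00-F3-M8-Q4-U3-00: 12+3+13+6+7 = 41
00-F3-Q4-U3-M8-00: 12+11+6+10+14 = 53
00-F3-Q4-M8-U3-00: 12+11+13+10+7 = 53
00-U3-F3-M8-Q4-00: 7+8+3+13+1 = 32
00-U3-F3-Q4-M8-00: 7+8+11+13+14 = 53
00-U3-M8-F3-Q4-00: 7+10+3+11+1 = 32
00-U3-Q4-F3-M8-00: 7+6+11+3+14 = 41
00-M8-F3-U3-Q4-00: 14+3+8+6+1 = 32
00-M8-U3-F3-Q4-00: 14+10+8+11+1 = 44
The minimum is 32.
One optimal route: 00 → F3 → M8 → U3 → Q4 → 00 (or its reverse).

Shortest round trip = 32 miles.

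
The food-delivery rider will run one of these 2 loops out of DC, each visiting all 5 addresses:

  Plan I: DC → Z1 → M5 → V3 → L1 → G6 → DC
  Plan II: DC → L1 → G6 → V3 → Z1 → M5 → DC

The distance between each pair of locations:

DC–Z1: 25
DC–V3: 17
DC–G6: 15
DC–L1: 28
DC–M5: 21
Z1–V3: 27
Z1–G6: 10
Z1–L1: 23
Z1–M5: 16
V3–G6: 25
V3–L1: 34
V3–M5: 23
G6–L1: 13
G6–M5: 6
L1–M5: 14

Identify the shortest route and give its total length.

126 — Plan I is the shortest.

Plan I: 25 + 16 + 23 + 34 + 13 + 15 = 126
Plan II: 28 + 13 + 25 + 27 + 16 + 21 = 130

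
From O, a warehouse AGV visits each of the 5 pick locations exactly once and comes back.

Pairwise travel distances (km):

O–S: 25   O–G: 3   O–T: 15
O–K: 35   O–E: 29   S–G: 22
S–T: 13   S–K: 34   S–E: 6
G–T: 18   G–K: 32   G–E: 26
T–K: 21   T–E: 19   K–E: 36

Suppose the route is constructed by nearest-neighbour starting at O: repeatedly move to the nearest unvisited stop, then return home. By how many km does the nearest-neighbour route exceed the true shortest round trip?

The nearest-neighbour route is 8 km longer than optimal.

From O: G=3, T=15, S=25, E=29, K=35 → choose G (3).
From G: T=18, S=22, E=26, K=32 → choose T (18).
From T: S=13, E=19, K=21 → choose S (13).
From S: E=6, K=34 → choose E (6).
From E: K=36 → choose K (36).
NN route O → G → T → S → E → K → O costs 111.
Optimal: O → G → S → E → K → T → O costs 103 (by enumerating all 60 distinct tours).
Excess = 111 − 103 = 8.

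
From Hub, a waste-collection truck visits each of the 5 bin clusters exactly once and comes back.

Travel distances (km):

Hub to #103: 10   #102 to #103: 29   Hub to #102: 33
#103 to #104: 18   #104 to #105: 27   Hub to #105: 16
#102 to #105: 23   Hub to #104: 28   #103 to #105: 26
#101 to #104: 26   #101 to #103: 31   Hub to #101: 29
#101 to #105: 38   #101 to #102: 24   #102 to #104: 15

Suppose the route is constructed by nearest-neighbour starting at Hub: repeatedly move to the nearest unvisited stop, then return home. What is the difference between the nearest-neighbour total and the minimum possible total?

The nearest-neighbour route is 16 km longer than optimal.

From Hub: #103=10, #105=16, #104=28, #101=29, #102=33 → choose #103 (10).
From #103: #104=18, #105=26, #102=29, #101=31 → choose #104 (18).
From #104: #102=15, #101=26, #105=27 → choose #102 (15).
From #102: #105=23, #101=24 → choose #105 (23).
From #105: #101=38 → choose #101 (38).
NN route Hub → #103 → #104 → #102 → #105 → #101 → Hub costs 133.
Optimal: Hub → #103 → #104 → #101 → #102 → #105 → Hub costs 117 (by enumerating all 60 distinct tours).
Excess = 133 − 117 = 16.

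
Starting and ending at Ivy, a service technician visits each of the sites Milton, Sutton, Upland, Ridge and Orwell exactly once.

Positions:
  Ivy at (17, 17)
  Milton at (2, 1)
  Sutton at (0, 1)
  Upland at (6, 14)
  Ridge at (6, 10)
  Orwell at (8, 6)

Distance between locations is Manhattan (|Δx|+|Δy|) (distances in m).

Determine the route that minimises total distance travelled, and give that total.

Shortest round trip = 66 m.

Ivy→Milton→Sutton→Upland→Ridge→Orwell→Ivy: 31+2+19+4+6+20 = 82
Ivy→Milton→Sutton→Upland→Orwell→Ridge→Ivy: 31+2+19+10+6+18 = 86
Ivy→Milton→Sutton→Ridge→Upland→Orwell→Ivy: 31+2+15+4+10+20 = 82
Ivy→Milton→Sutton→Ridge→Orwell→Upland→Ivy: 31+2+15+6+10+14 = 78
Ivy→Milton→Sutton→Orwell→Upland→Ridge→Ivy: 31+2+13+10+4+18 = 78
Ivy→Milton→Sutton→Orwell→Ridge→Upland→Ivy: 31+2+13+6+4+14 = 70
Ivy→Milton→Upland→Sutton→Ridge→Orwell→Ivy: 31+17+19+15+6+20 = 108
Ivy→Milton→Upland→Sutton→Orwell→Ridge→Ivy: 31+17+19+13+6+18 = 104
Ivy→Milton→Upland→Ridge→Sutton→Orwell→Ivy: 31+17+4+15+13+20 = 100
Ivy→Milton→Upland→Ridge→Orwell→Sutton→Ivy: 31+17+4+6+13+33 = 104
Ivy→Milton→Upland→Orwell→Sutton→Ridge→Ivy: 31+17+10+13+15+18 = 104
Ivy→Milton→Upland→Orwell→Ridge→Sutton→Ivy: 31+17+10+6+15+33 = 112
Ivy→Milton→Ridge→Sutton→Upland→Orwell→Ivy: 31+13+15+19+10+20 = 108
Ivy→Milton→Ridge→Sutton→Orwell→Upland→Ivy: 31+13+15+13+10+14 = 96
… (46 more)
Ivy→Upland→Ridge→Milton→Sutton→Orwell→Ivy: 14+4+13+2+13+20 = 66  ← best
The minimum is 66.
One optimal route: Ivy → Upland → Ridge → Milton → Sutton → Orwell → Ivy (or its reverse).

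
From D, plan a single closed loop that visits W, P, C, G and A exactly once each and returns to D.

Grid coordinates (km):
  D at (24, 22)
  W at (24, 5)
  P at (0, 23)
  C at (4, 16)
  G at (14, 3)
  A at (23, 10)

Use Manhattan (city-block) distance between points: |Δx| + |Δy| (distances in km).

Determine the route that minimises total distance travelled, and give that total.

D→W→P→C→G→A→D: 17+42+11+23+16+13 = 122
D→W→P→C→A→G→D: 17+42+11+25+16+29 = 140
D→W→P→G→C→A→D: 17+42+34+23+25+13 = 154
D→W→P→G→A→C→D: 17+42+34+16+25+26 = 160
D→W→P→A→C→G→D: 17+42+36+25+23+29 = 172
D→W→P→A→G→C→D: 17+42+36+16+23+26 = 160
D→W→C→P→G→A→D: 17+31+11+34+16+13 = 122
D→W→C→P→A→G→D: 17+31+11+36+16+29 = 140
D→W→C→G→P→A→D: 17+31+23+34+36+13 = 154
D→W→C→G→A→P→D: 17+31+23+16+36+25 = 148
D→W→C→A→P→G→D: 17+31+25+36+34+29 = 172
D→W→C→A→G→P→D: 17+31+25+16+34+25 = 148
D→W→G→P→C→A→D: 17+12+34+11+25+13 = 112
D→W→G→P→A→C→D: 17+12+34+36+25+26 = 150
… (46 more)
D→P→C→G→W→A→D: 25+11+23+12+6+13 = 90  ← best
The minimum is 90.
One optimal route: D → P → C → G → W → A → D (or its reverse).

90 km — the shortest possible round trip.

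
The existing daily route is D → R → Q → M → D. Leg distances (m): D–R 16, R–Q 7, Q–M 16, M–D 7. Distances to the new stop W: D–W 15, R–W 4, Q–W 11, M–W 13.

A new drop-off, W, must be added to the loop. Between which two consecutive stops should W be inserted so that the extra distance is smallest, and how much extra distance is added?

Insertion cost between consecutive stops i–j is d(i,W) + d(W,j) − d(i,j):
  between D and R: 15 + 4 − 16 = 3
  between R and Q: 4 + 11 − 7 = 8
  between Q and M: 11 + 13 − 16 = 8
  between M and D: 13 + 15 − 7 = 21
Cheapest insertion is between D and R, adding 3.
New total = 46 + 3 = 49.

+3 m — insert W between D and R.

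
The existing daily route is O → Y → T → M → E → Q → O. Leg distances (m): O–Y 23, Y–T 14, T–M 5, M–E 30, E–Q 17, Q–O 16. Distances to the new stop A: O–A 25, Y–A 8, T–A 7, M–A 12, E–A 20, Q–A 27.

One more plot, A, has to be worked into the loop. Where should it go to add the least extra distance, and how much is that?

+1 m — insert A between Y and T.

Insertion cost between consecutive stops i–j is d(i,A) + d(A,j) − d(i,j):
  between O and Y: 25 + 8 − 23 = 10
  between Y and T: 8 + 7 − 14 = 1
  between T and M: 7 + 12 − 5 = 14
  between M and E: 12 + 20 − 30 = 2
  between E and Q: 20 + 27 − 17 = 30
  between Q and O: 27 + 25 − 16 = 36
Cheapest insertion is between Y and T, adding 1.
New total = 105 + 1 = 106.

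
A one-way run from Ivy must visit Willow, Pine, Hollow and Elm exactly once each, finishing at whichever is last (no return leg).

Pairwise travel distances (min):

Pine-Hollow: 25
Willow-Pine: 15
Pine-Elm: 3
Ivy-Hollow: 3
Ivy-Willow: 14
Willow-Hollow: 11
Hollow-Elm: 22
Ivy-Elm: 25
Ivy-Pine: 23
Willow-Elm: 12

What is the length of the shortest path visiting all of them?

29 min — the minimum one-way total.

There are 4! = 24 possible orderings.
Ivy - Willow - Pine - Hollow - Elm: 14+15+25+22 = 76
Ivy - Willow - Pine - Elm - Hollow: 14+15+3+22 = 54
Ivy - Willow - Hollow - Pine - Elm: 14+11+25+3 = 53
Ivy - Willow - Hollow - Elm - Pine: 14+11+22+3 = 50
Ivy - Willow - Elm - Pine - Hollow: 14+12+3+25 = 54
Ivy - Willow - Elm - Hollow - Pine: 14+12+22+25 = 73
Ivy - Pine - Willow - Hollow - Elm: 23+15+11+22 = 71
Ivy - Pine - Willow - Elm - Hollow: 23+15+12+22 = 72
Ivy - Pine - Hollow - Willow - Elm: 23+25+11+12 = 71
Ivy - Pine - Hollow - Elm - Willow: 23+25+22+12 = 82
Ivy - Pine - Elm - Willow - Hollow: 23+3+12+11 = 49
Ivy - Pine - Elm - Hollow - Willow: 23+3+22+11 = 59
Ivy - Hollow - Willow - Pine - Elm: 3+11+15+3 = 32
Ivy - Hollow - Willow - Elm - Pine: 3+11+12+3 = 29
… (10 more)
The minimum is 29.
One shortest path: Ivy → Hollow → Willow → Elm → Pine.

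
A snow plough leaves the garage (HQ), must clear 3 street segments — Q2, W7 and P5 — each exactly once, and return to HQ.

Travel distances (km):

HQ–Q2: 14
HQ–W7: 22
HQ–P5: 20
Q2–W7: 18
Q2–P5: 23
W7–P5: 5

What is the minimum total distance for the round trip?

57 km — the shortest possible round trip.

There are 3 distinct closed tours to check (reversals are equivalent).
HQ → Q2 → W7 → P5 → HQ: 14+18+5+20 = 57
HQ → Q2 → P5 → W7 → HQ: 14+23+5+22 = 64
HQ → W7 → Q2 → P5 → HQ: 22+18+23+20 = 83
The minimum is 57.
One optimal route: HQ → Q2 → W7 → P5 → HQ (or its reverse).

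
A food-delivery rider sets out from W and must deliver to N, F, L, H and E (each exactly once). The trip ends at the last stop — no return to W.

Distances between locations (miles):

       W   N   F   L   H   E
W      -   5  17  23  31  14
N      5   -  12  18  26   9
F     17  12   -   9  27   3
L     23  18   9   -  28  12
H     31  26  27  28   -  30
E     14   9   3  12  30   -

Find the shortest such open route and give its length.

Shortest open route: 54 miles.

There are 5! = 120 possible orderings.
W - N - F - L - H - E: 5+12+9+28+30 = 84
W - N - F - L - E - H: 5+12+9+12+30 = 68
W - N - F - H - L - E: 5+12+27+28+12 = 84
W - N - F - H - E - L: 5+12+27+30+12 = 86
W - N - F - E - L - H: 5+12+3+12+28 = 60
W - N - F - E - H - L: 5+12+3+30+28 = 78
W - N - L - F - H - E: 5+18+9+27+30 = 89
W - N - L - F - E - H: 5+18+9+3+30 = 65
W - N - L - H - F - E: 5+18+28+27+3 = 81
W - N - L - H - E - F: 5+18+28+30+3 = 84
W - N - L - E - F - H: 5+18+12+3+27 = 65
W - N - L - E - H - F: 5+18+12+30+27 = 92
W - N - H - F - L - E: 5+26+27+9+12 = 79
W - N - H - F - E - L: 5+26+27+3+12 = 73
… (106 more)
W - N - E - F - L - H: 5+9+3+9+28 = 54  ← best
The minimum is 54.
One shortest path: W → N → E → F → L → H.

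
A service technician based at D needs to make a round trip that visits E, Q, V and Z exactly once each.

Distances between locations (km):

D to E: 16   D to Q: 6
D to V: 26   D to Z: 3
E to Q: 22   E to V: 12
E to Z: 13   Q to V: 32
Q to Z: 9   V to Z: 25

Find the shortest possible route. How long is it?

D→E→Q→V→Z→D: 16+22+32+25+3 = 98
D→E→Q→Z→V→D: 16+22+9+25+26 = 98
D→E→V→Q→Z→D: 16+12+32+9+3 = 72
D→E→V→Z→Q→D: 16+12+25+9+6 = 68
D→E→Z→Q→V→D: 16+13+9+32+26 = 96
D→E→Z→V→Q→D: 16+13+25+32+6 = 92
D→Q→E→V→Z→D: 6+22+12+25+3 = 68
D→Q→E→Z→V→D: 6+22+13+25+26 = 92
D→Q→V→E→Z→D: 6+32+12+13+3 = 66
D→Q→Z→E→V→D: 6+9+13+12+26 = 66
D→V→E→Q→Z→D: 26+12+22+9+3 = 72
D→V→Q→E→Z→D: 26+32+22+13+3 = 96
The minimum is 66.
One optimal route: D → Q → V → E → Z → D (or its reverse).

Minimum total distance: 66 km.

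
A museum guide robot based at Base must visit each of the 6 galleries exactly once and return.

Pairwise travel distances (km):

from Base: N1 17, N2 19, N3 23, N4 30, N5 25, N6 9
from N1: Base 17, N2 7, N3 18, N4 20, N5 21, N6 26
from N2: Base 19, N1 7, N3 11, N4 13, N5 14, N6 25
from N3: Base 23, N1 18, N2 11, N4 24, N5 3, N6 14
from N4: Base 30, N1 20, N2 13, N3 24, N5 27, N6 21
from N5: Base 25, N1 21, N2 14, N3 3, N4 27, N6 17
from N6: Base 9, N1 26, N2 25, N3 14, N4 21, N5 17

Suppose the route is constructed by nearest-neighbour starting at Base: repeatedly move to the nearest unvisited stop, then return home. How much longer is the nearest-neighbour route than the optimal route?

Base: N6=9, N1=17, N2=19, N3=23, N5=25, N4=30 ⇒ N6
N6: N3=14, N5=17, N4=21, N2=25, N1=26 ⇒ N3
N3: N5=3, N2=11, N1=18, N4=24 ⇒ N5
N5: N2=14, N1=21, N4=27 ⇒ N2
N2: N1=7, N4=13 ⇒ N1
N1: N4=20 ⇒ N4
NN route Base → N6 → N3 → N5 → N2 → N1 → N4 → Base costs 97.
Optimal: Base → N1 → N2 → N4 → N3 → N5 → N6 → Base costs 90 (by enumerating all 360 distinct tours).
Excess = 97 − 90 = 7.

The nearest-neighbour route is 7 km longer than optimal.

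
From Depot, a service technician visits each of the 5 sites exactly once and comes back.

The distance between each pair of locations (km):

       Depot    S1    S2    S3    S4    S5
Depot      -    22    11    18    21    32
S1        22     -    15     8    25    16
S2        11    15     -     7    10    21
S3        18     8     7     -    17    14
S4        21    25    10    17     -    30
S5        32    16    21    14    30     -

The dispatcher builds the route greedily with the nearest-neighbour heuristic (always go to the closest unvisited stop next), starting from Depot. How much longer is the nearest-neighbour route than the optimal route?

The nearest-neighbour route is 3 km longer than optimal.

From Depot: S2=11, S3=18, S4=21, S1=22, S5=32 → choose S2 (11).
From S2: S3=7, S4=10, S1=15, S5=21 → choose S3 (7).
From S3: S1=8, S5=14, S4=17 → choose S1 (8).
From S1: S5=16, S4=25 → choose S5 (16).
From S5: S4=30 → choose S4 (30).
NN route Depot → S2 → S3 → S1 → S5 → S4 → Depot costs 93.
Optimal: Depot → S1 → S5 → S3 → S2 → S4 → Depot costs 90 (by enumerating all 60 distinct tours).
Excess = 93 − 90 = 3.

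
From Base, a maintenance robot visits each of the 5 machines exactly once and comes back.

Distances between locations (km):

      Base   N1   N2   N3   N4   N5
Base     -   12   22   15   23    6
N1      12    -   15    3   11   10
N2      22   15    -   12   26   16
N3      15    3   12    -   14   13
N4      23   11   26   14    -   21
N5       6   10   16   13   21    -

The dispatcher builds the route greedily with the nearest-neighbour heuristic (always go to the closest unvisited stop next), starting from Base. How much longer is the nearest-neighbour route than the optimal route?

Base: N5=6, N1=12, N3=15, N2=22, N4=23 ⇒ N5
N5: N1=10, N3=13, N2=16, N4=21 ⇒ N1
N1: N3=3, N4=11, N2=15 ⇒ N3
N3: N2=12, N4=14 ⇒ N2
N2: N4=26 ⇒ N4
NN route Base → N5 → N1 → N3 → N2 → N4 → Base costs 80.
Optimal: Base → N1 → N4 → N3 → N2 → N5 → Base costs 71 (by enumerating all 60 distinct tours).
Excess = 80 − 71 = 9.

The nearest-neighbour route is 9 km longer than optimal.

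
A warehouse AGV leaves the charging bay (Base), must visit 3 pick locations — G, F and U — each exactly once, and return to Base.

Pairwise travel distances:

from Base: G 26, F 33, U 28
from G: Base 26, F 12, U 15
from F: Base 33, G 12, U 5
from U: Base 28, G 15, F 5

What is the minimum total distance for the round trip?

With 3 stops there are 3!/2 = 3 distinct round trips (a route and its reverse cost the same).
Base-G-F-U-Base: 26+12+5+28 = 71
Base-G-U-F-Base: 26+15+5+33 = 79
Base-F-G-U-Base: 33+12+15+28 = 88
The minimum is 71.
One optimal route: Base → G → F → U → Base (or its reverse).

Minimum total distance: 71.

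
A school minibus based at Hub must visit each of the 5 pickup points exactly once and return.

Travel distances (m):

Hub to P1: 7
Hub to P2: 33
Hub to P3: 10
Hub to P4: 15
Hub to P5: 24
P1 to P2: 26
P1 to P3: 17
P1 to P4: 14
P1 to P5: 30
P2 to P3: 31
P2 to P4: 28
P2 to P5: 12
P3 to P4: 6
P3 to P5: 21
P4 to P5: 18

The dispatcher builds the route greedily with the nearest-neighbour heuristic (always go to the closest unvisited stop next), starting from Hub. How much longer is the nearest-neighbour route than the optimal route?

Hub: P1=7, P3=10, P4=15, P5=24, P2=33 ⇒ P1
P1: P4=14, P3=17, P2=26, P5=30 ⇒ P4
P4: P3=6, P5=18, P2=28 ⇒ P3
P3: P5=21, P2=31 ⇒ P5
P5: P2=12 ⇒ P2
NN route Hub → P1 → P4 → P3 → P5 → P2 → Hub costs 93.
Optimal: Hub → P1 → P2 → P5 → P4 → P3 → Hub costs 79 (by enumerating all 60 distinct tours).
Excess = 93 − 79 = 14.

Excess over optimum: 14 m.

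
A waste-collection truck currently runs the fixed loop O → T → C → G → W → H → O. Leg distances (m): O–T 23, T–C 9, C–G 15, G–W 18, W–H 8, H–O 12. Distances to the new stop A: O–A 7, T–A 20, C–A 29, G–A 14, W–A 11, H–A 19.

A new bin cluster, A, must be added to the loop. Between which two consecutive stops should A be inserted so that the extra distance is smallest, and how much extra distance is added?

Insertion cost between consecutive stops i–j is d(i,A) + d(A,j) − d(i,j):
  between O and T: 7 + 20 − 23 = 4
  between T and C: 20 + 29 − 9 = 40
  between C and G: 29 + 14 − 15 = 28
  between G and W: 14 + 11 − 18 = 7
  between W and H: 11 + 19 − 8 = 22
  between H and O: 19 + 7 − 12 = 14
Cheapest insertion is between O and T, adding 4.
New total = 85 + 4 = 89.

+4 m — insert A between O and T.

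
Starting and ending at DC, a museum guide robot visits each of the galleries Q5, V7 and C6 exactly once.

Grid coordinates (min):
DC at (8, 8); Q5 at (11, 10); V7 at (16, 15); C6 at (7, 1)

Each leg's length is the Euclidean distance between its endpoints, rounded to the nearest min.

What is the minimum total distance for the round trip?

Minimum total distance: 35 min.

There are 3 distinct closed tours to check (reversals are equivalent).
DC-Q5-V7-C6-DC: 4+7+17+7 = 35
DC-Q5-C6-V7-DC: 4+10+17+11 = 42
DC-V7-Q5-C6-DC: 11+7+10+7 = 35
The minimum is 35.
One optimal route: DC → Q5 → V7 → C6 → DC (or its reverse).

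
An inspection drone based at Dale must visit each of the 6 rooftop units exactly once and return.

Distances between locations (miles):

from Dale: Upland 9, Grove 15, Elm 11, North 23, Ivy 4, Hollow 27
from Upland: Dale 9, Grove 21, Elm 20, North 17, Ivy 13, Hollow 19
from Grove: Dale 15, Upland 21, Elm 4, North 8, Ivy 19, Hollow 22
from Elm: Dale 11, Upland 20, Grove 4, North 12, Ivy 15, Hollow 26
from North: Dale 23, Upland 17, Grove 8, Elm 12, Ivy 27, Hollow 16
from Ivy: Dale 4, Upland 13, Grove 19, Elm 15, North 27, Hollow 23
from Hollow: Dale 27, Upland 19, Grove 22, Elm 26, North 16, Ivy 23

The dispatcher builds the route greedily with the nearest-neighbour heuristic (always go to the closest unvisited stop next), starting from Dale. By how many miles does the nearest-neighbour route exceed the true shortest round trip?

24 miles longer than the optimal tour.

From Dale: Ivy=4, Upland=9, Elm=11, Grove=15, North=23, Hollow=27 → choose Ivy (4).
From Ivy: Upland=13, Elm=15, Grove=19, Hollow=23, North=27 → choose Upland (13).
From Upland: North=17, Hollow=19, Elm=20, Grove=21 → choose North (17).
From North: Grove=8, Elm=12, Hollow=16 → choose Grove (8).
From Grove: Elm=4, Hollow=22 → choose Elm (4).
From Elm: Hollow=26 → choose Hollow (26).
NN route Dale → Ivy → Upland → North → Grove → Elm → Hollow → Dale costs 99.
Optimal: Dale → Upland → Hollow → North → Grove → Elm → Ivy → Dale costs 75 (by enumerating all 360 distinct tours).
Excess = 99 − 75 = 24.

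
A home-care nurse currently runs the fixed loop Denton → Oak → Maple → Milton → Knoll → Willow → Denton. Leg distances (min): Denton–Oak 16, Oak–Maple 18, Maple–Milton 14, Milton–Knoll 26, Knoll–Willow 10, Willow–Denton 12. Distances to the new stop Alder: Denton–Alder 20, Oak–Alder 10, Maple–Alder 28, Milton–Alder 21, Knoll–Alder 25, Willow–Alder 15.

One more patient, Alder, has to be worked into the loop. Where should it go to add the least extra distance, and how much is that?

Minimum extra distance: 14 min, inserting Alder between Denton and Oak.

Insertion cost between consecutive stops i–j is d(i,Alder) + d(Alder,j) − d(i,j):
  between Denton and Oak: 20 + 10 − 16 = 14
  between Oak and Maple: 10 + 28 − 18 = 20
  between Maple and Milton: 28 + 21 − 14 = 35
  between Milton and Knoll: 21 + 25 − 26 = 20
  between Knoll and Willow: 25 + 15 − 10 = 30
  between Willow and Denton: 15 + 20 − 12 = 23
Cheapest insertion is between Denton and Oak, adding 14.
New total = 96 + 14 = 110.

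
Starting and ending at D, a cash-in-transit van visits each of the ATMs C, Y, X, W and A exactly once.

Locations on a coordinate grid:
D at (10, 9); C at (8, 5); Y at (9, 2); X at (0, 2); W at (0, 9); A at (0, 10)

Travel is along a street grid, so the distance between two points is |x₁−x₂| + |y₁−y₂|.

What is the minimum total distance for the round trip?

38 — the shortest possible round trip.

There are 60 distinct closed tours to check (reversals are equivalent).
D-C-Y-X-W-A-D: 6+4+9+7+1+11 = 38
D-C-Y-X-A-W-D: 6+4+9+8+1+10 = 38
D-C-Y-W-X-A-D: 6+4+16+7+8+11 = 52
D-C-Y-W-A-X-D: 6+4+16+1+8+17 = 52
D-C-Y-A-X-W-D: 6+4+17+8+7+10 = 52
D-C-Y-A-W-X-D: 6+4+17+1+7+17 = 52
D-C-X-Y-W-A-D: 6+11+9+16+1+11 = 54
D-C-X-Y-A-W-D: 6+11+9+17+1+10 = 54
D-C-X-W-Y-A-D: 6+11+7+16+17+11 = 68
D-C-X-W-A-Y-D: 6+11+7+1+17+8 = 50
D-C-X-A-Y-W-D: 6+11+8+17+16+10 = 68
D-C-X-A-W-Y-D: 6+11+8+1+16+8 = 50
D-C-W-Y-X-A-D: 6+12+16+9+8+11 = 62
D-C-W-Y-A-X-D: 6+12+16+17+8+17 = 76
… (46 more)
The minimum is 38.
One optimal route: D → C → Y → X → W → A → D (or its reverse).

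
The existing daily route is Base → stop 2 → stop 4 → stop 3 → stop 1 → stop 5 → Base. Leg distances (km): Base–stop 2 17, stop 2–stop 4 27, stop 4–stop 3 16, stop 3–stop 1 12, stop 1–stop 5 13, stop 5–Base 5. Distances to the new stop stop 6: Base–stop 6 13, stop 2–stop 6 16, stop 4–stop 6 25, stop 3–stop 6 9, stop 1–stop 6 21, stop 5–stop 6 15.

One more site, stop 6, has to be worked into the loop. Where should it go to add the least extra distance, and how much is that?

+12 km — insert stop 6 between Base and stop 2.

Insertion cost between consecutive stops i–j is d(i,stop 6) + d(stop 6,j) − d(i,j):
  between Base and stop 2: 13 + 16 − 17 = 12
  between stop 2 and stop 4: 16 + 25 − 27 = 14
  between stop 4 and stop 3: 25 + 9 − 16 = 18
  between stop 3 and stop 1: 9 + 21 − 12 = 18
  between stop 1 and stop 5: 21 + 15 − 13 = 23
  between stop 5 and Base: 15 + 13 − 5 = 23
Cheapest insertion is between Base and stop 2, adding 12.
New total = 90 + 12 = 102.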